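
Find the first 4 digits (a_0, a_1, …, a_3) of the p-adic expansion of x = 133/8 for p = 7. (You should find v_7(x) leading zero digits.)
(a_0, …, a_3) = (0, 5, 4, 2)

v_7(133/8) = 1, so a_0 = ... = a_0 = 0. Factor out: x = 7^1 · u with u = 19/8 a unit in ℤ_7. Expand u iteratively via a_{v+i} = u_i mod 7, u_{i+1} = (u_i − a_{v+i})/7:
  u_0 = 19/8;  a_1 = 5;  u_1 = (u_0 − 5)/7 = -3/8
  u_1 = -3/8;  a_2 = 4;  u_2 = (u_1 − 4)/7 = -5/8
  u_2 = -5/8;  a_3 = 2;  u_3 = (u_2 − 2)/7 = -3/8
Digits: (0, 5, 4, 2).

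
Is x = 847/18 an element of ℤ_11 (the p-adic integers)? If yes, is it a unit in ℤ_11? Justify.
x ∈ ℤ_11 but not a unit; v_11(x) = 2 > 0

ℤ_11 = {x ∈ ℚ_11 : v_11(x) ≥ 0} and ℤ_11^× = {x ∈ ℤ_11 : v_11(x) = 0}. Here v_11(847/18) = v_11(num) − v_11(den) = 2; compare against these criteria.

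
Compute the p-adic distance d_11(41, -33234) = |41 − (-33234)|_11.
d_11(41, -33234) = 1/1331

Step 1 — x − y = 41 − (-33234) = 33275. Step 2 — v_11(33275) = 3 (factor: 33275 = (11^3 · 25); the sign does not affect v_p). Step 3 — |x − y|_11 = 11^{-3} = 1/1331.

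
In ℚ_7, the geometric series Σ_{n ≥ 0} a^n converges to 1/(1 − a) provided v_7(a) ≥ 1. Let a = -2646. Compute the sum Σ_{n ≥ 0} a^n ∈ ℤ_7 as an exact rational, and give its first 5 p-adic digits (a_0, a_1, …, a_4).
Σ a^n = 1/(1 − a) = 1/2647;  first 5 digits = (1, 0, 2, 6, 2)

v_7(a) = 2 ≥ 1, so the series converges in ℤ_7 to 1/(1 − a) = 1/(1 − (-2646)) = 1/2647. Expand this rational in ℤ_7: compute digits iteratively via d_i = x_i mod 7, x_{i+1} = (x_i − d_i)/7. The first 5 digits are (1, 0, 2, 6, 2).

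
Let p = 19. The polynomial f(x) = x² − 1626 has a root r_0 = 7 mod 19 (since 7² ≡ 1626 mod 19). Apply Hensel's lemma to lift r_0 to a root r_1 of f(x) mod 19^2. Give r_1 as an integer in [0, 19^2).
r_1 = 197 (mod 361)

Hensel's recurrence: r_{i+1} = r_i − f(r_i)·(f′(r_i))^{-1} mod 19^{i+2}, with f′(x) = 2x. Iterate:
  r_0 = 7 (mod 19)
  r_1 = 197 (mod 361)
Final: r_1 = 197, and one checks f(r_1) ≡ 0 mod 19^2.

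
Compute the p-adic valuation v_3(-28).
v_3(-28) = 0

v_3(n) is the largest exponent k such that 3^k divides n. Factor out: -28 = -3^0 · 28. (Sign doesn't affect v_p.) So v_3(-28) = 0.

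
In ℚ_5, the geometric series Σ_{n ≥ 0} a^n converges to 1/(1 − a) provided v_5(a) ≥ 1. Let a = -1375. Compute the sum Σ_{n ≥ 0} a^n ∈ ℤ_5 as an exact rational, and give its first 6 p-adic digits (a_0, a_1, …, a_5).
Σ a^n = 1/(1 − a) = 1/1376;  first 6 digits = (1, 0, 0, 4, 2, 4)

v_5(a) = 3 ≥ 1, so the series converges in ℤ_5 to 1/(1 − a) = 1/(1 − (-1375)) = 1/1376. Expand this rational in ℤ_5: compute digits iteratively via d_i = x_i mod 5, x_{i+1} = (x_i − d_i)/5. The first 6 digits are (1, 0, 0, 4, 2, 4).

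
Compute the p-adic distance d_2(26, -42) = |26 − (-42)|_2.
d_2(26, -42) = 1/4

Step 1 — x − y = 26 − (-42) = 68. Step 2 — v_2(68) = 2 (factor: 68 = (2^2 · 17); the sign does not affect v_p). Step 3 — |x − y|_2 = 2^{-2} = 1/4.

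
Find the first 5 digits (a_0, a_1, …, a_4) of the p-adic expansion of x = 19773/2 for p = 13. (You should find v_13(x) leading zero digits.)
(a_0, …, a_4) = (0, 0, 0, 11, 6)

v_13(19773/2) = 3, so a_0 = ... = a_2 = 0. Factor out: x = 13^3 · u with u = 9/2 a unit in ℤ_13. Expand u iteratively via a_{v+i} = u_i mod 13, u_{i+1} = (u_i − a_{v+i})/13:
  u_0 = 9/2;  a_3 = 11;  u_1 = (u_0 − 11)/13 = -1/2
  u_1 = -1/2;  a_4 = 6;  u_2 = (u_1 − 6)/13 = -1/2
Digits: (0, 0, 0, 11, 6).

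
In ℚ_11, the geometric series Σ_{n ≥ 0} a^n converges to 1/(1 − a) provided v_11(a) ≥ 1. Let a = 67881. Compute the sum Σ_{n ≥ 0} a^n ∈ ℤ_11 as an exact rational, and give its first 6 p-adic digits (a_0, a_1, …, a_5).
Σ a^n = 1/(1 − a) = -1/67880;  first 6 digits = (1, 0, 0, 7, 4, 0)

v_11(a) = 3 ≥ 1, so the series converges in ℤ_11 to 1/(1 − a) = 1/(1 − 67881) = -1/67880. Expand this rational in ℤ_11: compute digits iteratively via d_i = x_i mod 11, x_{i+1} = (x_i − d_i)/11. The first 6 digits are (1, 0, 0, 7, 4, 0).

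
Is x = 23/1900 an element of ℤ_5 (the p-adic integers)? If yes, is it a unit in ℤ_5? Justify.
x ∉ ℤ_5 (v_5(x) = -2 < 0)

ℤ_5 = {x ∈ ℚ_5 : v_5(x) ≥ 0} and ℤ_5^× = {x ∈ ℤ_5 : v_5(x) = 0}. Here v_5(23/1900) = v_5(num) − v_5(den) = -2; compare against these criteria.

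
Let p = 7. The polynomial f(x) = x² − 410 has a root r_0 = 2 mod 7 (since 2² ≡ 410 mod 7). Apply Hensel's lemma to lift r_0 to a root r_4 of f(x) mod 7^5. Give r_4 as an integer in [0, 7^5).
r_4 = 14828 (mod 16807)

Hensel's recurrence: r_{i+1} = r_i − f(r_i)·(f′(r_i))^{-1} mod 7^{i+2}, with f′(x) = 2x. Iterate:
  r_0 = 2 (mod 7)
  r_1 = 30 (mod 49)
  r_2 = 79 (mod 343)
  r_3 = 422 (mod 2401)
  r_4 = 14828 (mod 16807)
Final: r_4 = 14828, and one checks f(r_4) ≡ 0 mod 7^5.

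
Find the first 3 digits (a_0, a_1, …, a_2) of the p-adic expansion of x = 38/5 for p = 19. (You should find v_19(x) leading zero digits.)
(a_0, …, a_2) = (0, 8, 11)

v_19(38/5) = 1, so a_0 = ... = a_0 = 0. Factor out: x = 19^1 · u with u = 2/5 a unit in ℤ_19. Expand u iteratively via a_{v+i} = u_i mod 19, u_{i+1} = (u_i − a_{v+i})/19:
  u_0 = 2/5;  a_1 = 8;  u_1 = (u_0 − 8)/19 = -2/5
  u_1 = -2/5;  a_2 = 11;  u_2 = (u_1 − 11)/19 = -3/5
Digits: (0, 8, 11).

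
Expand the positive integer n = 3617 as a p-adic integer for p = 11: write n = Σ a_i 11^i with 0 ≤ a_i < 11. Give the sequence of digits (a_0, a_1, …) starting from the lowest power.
(a_0, a_1, …) = (9, 9, 7, 2)

Repeated division by 11 gives the digits low-to-high: 3617 = 9 + 9·11^1 + 7·11^2 + 2·11^3. Digit sequence: (9, 9, 7, 2).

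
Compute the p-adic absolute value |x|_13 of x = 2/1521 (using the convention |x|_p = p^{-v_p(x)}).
|2/1521|_13 = 169

Step 1 — compute v_13(x) by factoring powers of 13 out of the numerator and denominator: v_13(2/1521) = -2. Step 2 — apply |x|_p = p^{-v_p(x)} = 13^{2} = 169.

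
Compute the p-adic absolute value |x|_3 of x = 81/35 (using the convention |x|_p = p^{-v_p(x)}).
|81/35|_3 = 1/81

Step 1 — compute v_3(x) by factoring powers of 3 out of the numerator and denominator: v_3(81/35) = 4. Step 2 — apply |x|_p = p^{-v_p(x)} = 3^{-4} = 1/81.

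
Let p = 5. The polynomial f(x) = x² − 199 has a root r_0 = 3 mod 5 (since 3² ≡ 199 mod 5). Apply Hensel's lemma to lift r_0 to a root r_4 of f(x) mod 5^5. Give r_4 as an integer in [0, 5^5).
r_4 = 1143 (mod 3125)

Hensel's recurrence: r_{i+1} = r_i − f(r_i)·(f′(r_i))^{-1} mod 5^{i+2}, with f′(x) = 2x. Iterate:
  r_0 = 3 (mod 5)
  r_1 = 18 (mod 25)
  r_2 = 18 (mod 125)
  r_3 = 518 (mod 625)
  r_4 = 1143 (mod 3125)
Final: r_4 = 1143, and one checks f(r_4) ≡ 0 mod 5^5.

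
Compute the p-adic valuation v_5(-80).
v_5(-80) = 1

v_5(n) is the largest exponent k such that 5^k divides n. Factor out: -80 = -5^1 · 16. (Sign doesn't affect v_p.) So v_5(-80) = 1.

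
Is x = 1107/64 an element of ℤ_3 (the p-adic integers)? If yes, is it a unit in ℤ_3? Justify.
x ∈ ℤ_3 but not a unit; v_3(x) = 3 > 0

ℤ_3 = {x ∈ ℚ_3 : v_3(x) ≥ 0} and ℤ_3^× = {x ∈ ℤ_3 : v_3(x) = 0}. Here v_3(1107/64) = v_3(num) − v_3(den) = 3; compare against these criteria.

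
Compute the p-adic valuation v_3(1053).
v_3(1053) = 4

v_3(n) is the largest exponent k such that 3^k divides n. Factor out: 1053 = 3^4 · 13. (Sign doesn't affect v_p.) So v_3(1053) = 4.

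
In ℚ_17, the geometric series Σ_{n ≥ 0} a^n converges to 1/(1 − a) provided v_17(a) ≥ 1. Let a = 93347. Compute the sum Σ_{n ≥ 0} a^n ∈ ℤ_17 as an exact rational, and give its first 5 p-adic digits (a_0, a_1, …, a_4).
Σ a^n = 1/(1 − a) = -1/93346;  first 5 digits = (1, 0, 0, 2, 1)

v_17(a) = 3 ≥ 1, so the series converges in ℤ_17 to 1/(1 − a) = 1/(1 − 93347) = -1/93346. Expand this rational in ℤ_17: compute digits iteratively via d_i = x_i mod 17, x_{i+1} = (x_i − d_i)/17. The first 5 digits are (1, 0, 0, 2, 1).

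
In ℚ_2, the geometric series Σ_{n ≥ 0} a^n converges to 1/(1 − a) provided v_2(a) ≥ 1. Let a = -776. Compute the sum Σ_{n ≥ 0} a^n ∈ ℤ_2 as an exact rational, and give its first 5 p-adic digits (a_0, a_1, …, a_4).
Σ a^n = 1/(1 − a) = 1/777;  first 5 digits = (1, 0, 0, 1, 1)

v_2(a) = 3 ≥ 1, so the series converges in ℤ_2 to 1/(1 − a) = 1/(1 − (-776)) = 1/777. Expand this rational in ℤ_2: compute digits iteratively via d_i = x_i mod 2, x_{i+1} = (x_i − d_i)/2. The first 5 digits are (1, 0, 0, 1, 1).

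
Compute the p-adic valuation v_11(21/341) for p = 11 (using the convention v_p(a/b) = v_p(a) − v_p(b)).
v_11(21/341) = -1

Factor powers of 11 from the numerator and denominator of the reduced fraction: 21 = 11^0 · 21 and 341 = 11^1 · 31. Apply v_p(a/b) = v_p(a) − v_p(b): v_11(21/341) = 0 − 1 = -1.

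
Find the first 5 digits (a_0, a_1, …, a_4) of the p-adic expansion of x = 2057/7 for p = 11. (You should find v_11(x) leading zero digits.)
(a_0, …, a_4) = (0, 0, 4, 3, 6)

v_11(2057/7) = 2, so a_0 = ... = a_1 = 0. Factor out: x = 11^2 · u with u = 17/7 a unit in ℤ_11. Expand u iteratively via a_{v+i} = u_i mod 11, u_{i+1} = (u_i − a_{v+i})/11:
  u_0 = 17/7;  a_2 = 4;  u_1 = (u_0 − 4)/11 = -1/7
  u_1 = -1/7;  a_3 = 3;  u_2 = (u_1 − 3)/11 = -2/7
  u_2 = -2/7;  a_4 = 6;  u_3 = (u_2 − 6)/11 = -4/7
Digits: (0, 0, 4, 3, 6).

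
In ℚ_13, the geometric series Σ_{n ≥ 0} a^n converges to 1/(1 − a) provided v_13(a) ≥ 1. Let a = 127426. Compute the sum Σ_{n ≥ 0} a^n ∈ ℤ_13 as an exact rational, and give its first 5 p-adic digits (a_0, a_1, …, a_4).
Σ a^n = 1/(1 − a) = -1/127425;  first 5 digits = (1, 0, 0, 6, 4)

v_13(a) = 3 ≥ 1, so the series converges in ℤ_13 to 1/(1 − a) = 1/(1 − 127426) = -1/127425. Expand this rational in ℤ_13: compute digits iteratively via d_i = x_i mod 13, x_{i+1} = (x_i − d_i)/13. The first 5 digits are (1, 0, 0, 6, 4).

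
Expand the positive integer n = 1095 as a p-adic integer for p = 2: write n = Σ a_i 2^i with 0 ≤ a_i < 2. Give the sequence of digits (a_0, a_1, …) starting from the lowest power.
(a_0, a_1, …) = (1, 1, 1, 0, 0, 0, 1, 0, 0, 0, 1)

Repeated division by 2 gives the digits low-to-high: 1095 = 1 + 1·2^1 + 1·2^2 + 1·2^6 + 1·2^10. Digit sequence: (1, 1, 1, 0, 0, 0, 1, 0, 0, 0, 1).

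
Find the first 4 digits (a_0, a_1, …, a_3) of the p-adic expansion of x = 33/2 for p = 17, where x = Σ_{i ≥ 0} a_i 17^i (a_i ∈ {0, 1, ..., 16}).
(a_0, …, a_3) = (8, 9, 8, 8)

v_17(33/2) = 0 (numerator and denominator both coprime to 17), so x ∈ ℤ_17^×. Compute digits iteratively via a_i = x_i mod 17, x_{i+1} = (x_i − a_i)/17, with x_0 = x:
  x_0 = 33/2;  a_0 = 8;  x_1 = (x_0 − 8)/17 = 1/2
  x_1 = 1/2;  a_1 = 9;  x_2 = (x_1 − 9)/17 = -1/2
  x_2 = -1/2;  a_2 = 8;  x_3 = (x_2 − 8)/17 = -1/2
  x_3 = -1/2;  a_3 = 8;  x_4 = (x_3 − 8)/17 = -1/2
Digits: (8, 9, 8, 8).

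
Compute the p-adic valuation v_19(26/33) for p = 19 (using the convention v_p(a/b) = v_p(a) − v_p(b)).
v_19(26/33) = 0

Factor powers of 19 from the numerator and denominator of the reduced fraction: 26 = 19^0 · 26 and 33 = 19^0 · 33. Apply v_p(a/b) = v_p(a) − v_p(b): v_19(26/33) = 0 − 0 = 0.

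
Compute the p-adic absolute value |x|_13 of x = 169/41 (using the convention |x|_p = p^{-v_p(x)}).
|169/41|_13 = 1/169

Step 1 — compute v_13(x) by factoring powers of 13 out of the numerator and denominator: v_13(169/41) = 2. Step 2 — apply |x|_p = p^{-v_p(x)} = 13^{-2} = 1/169.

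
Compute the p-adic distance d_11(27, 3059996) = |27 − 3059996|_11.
d_11(27, 3059996) = 1/161051

Step 1 — x − y = 27 − 3059996 = -3059969. Step 2 — v_11(-3059969) = 5 (factor: -3059969 = −(11^5 · 19); the sign does not affect v_p). Step 3 — |x − y|_11 = 11^{-5} = 1/161051.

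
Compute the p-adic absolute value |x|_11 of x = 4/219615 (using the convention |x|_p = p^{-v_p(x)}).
|4/219615|_11 = 14641

Step 1 — compute v_11(x) by factoring powers of 11 out of the numerator and denominator: v_11(4/219615) = -4. Step 2 — apply |x|_p = p^{-v_p(x)} = 11^{4} = 14641.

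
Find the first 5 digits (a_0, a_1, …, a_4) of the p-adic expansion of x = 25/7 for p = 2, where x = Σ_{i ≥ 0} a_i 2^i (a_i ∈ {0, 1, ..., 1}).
(a_0, …, a_4) = (1, 1, 1, 1, 1)

v_2(25/7) = 0 (numerator and denominator both coprime to 2), so x ∈ ℤ_2^×. Compute digits iteratively via a_i = x_i mod 2, x_{i+1} = (x_i − a_i)/2, with x_0 = x:
  x_0 = 25/7;  a_0 = 1;  x_1 = (x_0 − 1)/2 = 9/7
  x_1 = 9/7;  a_1 = 1;  x_2 = (x_1 − 1)/2 = 1/7
  x_2 = 1/7;  a_2 = 1;  x_3 = (x_2 − 1)/2 = -3/7
  x_3 = -3/7;  a_3 = 1;  x_4 = (x_3 − 1)/2 = -5/7
  x_4 = -5/7;  a_4 = 1;  x_5 = (x_4 − 1)/2 = -6/7
Digits: (1, 1, 1, 1, 1).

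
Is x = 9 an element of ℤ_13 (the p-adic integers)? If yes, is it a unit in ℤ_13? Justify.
x ∈ ℤ_13^× (unit); v_13(x) = 0

ℤ_13 = {x ∈ ℚ_13 : v_13(x) ≥ 0} and ℤ_13^× = {x ∈ ℤ_13 : v_13(x) = 0}. Here v_13(9) = v_13(num) − v_13(den) = 0; compare against these criteria.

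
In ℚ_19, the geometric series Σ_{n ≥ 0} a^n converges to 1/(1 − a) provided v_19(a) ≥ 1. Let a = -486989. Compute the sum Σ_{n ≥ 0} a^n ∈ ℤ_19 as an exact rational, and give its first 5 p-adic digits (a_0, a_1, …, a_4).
Σ a^n = 1/(1 − a) = 1/486990;  first 5 digits = (1, 0, 0, 5, 15)

v_19(a) = 3 ≥ 1, so the series converges in ℤ_19 to 1/(1 − a) = 1/(1 − (-486989)) = 1/486990. Expand this rational in ℤ_19: compute digits iteratively via d_i = x_i mod 19, x_{i+1} = (x_i − d_i)/19. The first 5 digits are (1, 0, 0, 5, 15).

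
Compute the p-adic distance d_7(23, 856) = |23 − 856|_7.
d_7(23, 856) = 1/49

Step 1 — x − y = 23 − 856 = -833. Step 2 — v_7(-833) = 2 (factor: -833 = −(7^2 · 17); the sign does not affect v_p). Step 3 — |x − y|_7 = 7^{-2} = 1/49.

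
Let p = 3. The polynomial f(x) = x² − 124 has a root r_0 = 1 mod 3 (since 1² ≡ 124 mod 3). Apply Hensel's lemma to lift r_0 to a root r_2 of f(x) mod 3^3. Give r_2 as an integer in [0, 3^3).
r_2 = 4 (mod 27)

Hensel's recurrence: r_{i+1} = r_i − f(r_i)·(f′(r_i))^{-1} mod 3^{i+2}, with f′(x) = 2x. Iterate:
  r_0 = 1 (mod 3)
  r_1 = 4 (mod 9)
  r_2 = 4 (mod 27)
Final: r_2 = 4, and one checks f(r_2) ≡ 0 mod 3^3.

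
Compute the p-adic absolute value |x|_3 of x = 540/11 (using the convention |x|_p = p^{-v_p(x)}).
|540/11|_3 = 1/27

Step 1 — compute v_3(x) by factoring powers of 3 out of the numerator and denominator: v_3(540/11) = 3. Step 2 — apply |x|_p = p^{-v_p(x)} = 3^{-3} = 1/27.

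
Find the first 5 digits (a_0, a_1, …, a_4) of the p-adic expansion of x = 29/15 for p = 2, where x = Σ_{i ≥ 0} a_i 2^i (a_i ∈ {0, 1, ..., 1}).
(a_0, …, a_4) = (1, 1, 0, 0, 1)

v_2(29/15) = 0 (numerator and denominator both coprime to 2), so x ∈ ℤ_2^×. Compute digits iteratively via a_i = x_i mod 2, x_{i+1} = (x_i − a_i)/2, with x_0 = x:
  x_0 = 29/15;  a_0 = 1;  x_1 = (x_0 − 1)/2 = 7/15
  x_1 = 7/15;  a_1 = 1;  x_2 = (x_1 − 1)/2 = -4/15
  x_2 = -4/15;  a_2 = 0;  x_3 = (x_2 − 0)/2 = -2/15
  x_3 = -2/15;  a_3 = 0;  x_4 = (x_3 − 0)/2 = -1/15
  x_4 = -1/15;  a_4 = 1;  x_5 = (x_4 − 1)/2 = -8/15
Digits: (1, 1, 0, 0, 1).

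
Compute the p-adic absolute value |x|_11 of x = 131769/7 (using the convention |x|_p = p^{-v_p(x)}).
|131769/7|_11 = 1/14641

Step 1 — compute v_11(x) by factoring powers of 11 out of the numerator and denominator: v_11(131769/7) = 4. Step 2 — apply |x|_p = p^{-v_p(x)} = 11^{-4} = 1/14641.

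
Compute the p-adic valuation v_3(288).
v_3(288) = 2

v_3(n) is the largest exponent k such that 3^k divides n. Factor out: 288 = 3^2 · 32. (Sign doesn't affect v_p.) So v_3(288) = 2.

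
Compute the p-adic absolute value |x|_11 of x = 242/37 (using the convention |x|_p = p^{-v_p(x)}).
|242/37|_11 = 1/121

Step 1 — compute v_11(x) by factoring powers of 11 out of the numerator and denominator: v_11(242/37) = 2. Step 2 — apply |x|_p = p^{-v_p(x)} = 11^{-2} = 1/121.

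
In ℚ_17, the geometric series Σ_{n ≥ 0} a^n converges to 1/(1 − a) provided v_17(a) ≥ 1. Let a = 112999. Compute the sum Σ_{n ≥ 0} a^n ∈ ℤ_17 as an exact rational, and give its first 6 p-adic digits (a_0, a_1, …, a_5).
Σ a^n = 1/(1 − a) = -1/112998;  first 6 digits = (1, 0, 0, 6, 1, 0)

v_17(a) = 3 ≥ 1, so the series converges in ℤ_17 to 1/(1 − a) = 1/(1 − 112999) = -1/112998. Expand this rational in ℤ_17: compute digits iteratively via d_i = x_i mod 17, x_{i+1} = (x_i − d_i)/17. The first 6 digits are (1, 0, 0, 6, 1, 0).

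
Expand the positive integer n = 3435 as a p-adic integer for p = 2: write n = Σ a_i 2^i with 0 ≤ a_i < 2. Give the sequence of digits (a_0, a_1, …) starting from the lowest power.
(a_0, a_1, …) = (1, 1, 0, 1, 0, 1, 1, 0, 1, 0, 1, 1)

Repeated division by 2 gives the digits low-to-high: 3435 = 1 + 1·2^1 + 1·2^3 + 1·2^5 + 1·2^6 + 1·2^8 + 1·2^10 + 1·2^11. Digit sequence: (1, 1, 0, 1, 0, 1, 1, 0, 1, 0, 1, 1).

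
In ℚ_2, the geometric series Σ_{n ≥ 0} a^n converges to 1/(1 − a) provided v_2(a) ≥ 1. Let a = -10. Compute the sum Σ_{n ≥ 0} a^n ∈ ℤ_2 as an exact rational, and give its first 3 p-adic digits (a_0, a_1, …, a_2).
Σ a^n = 1/(1 − a) = 1/11;  first 3 digits = (1, 1, 0)

v_2(a) = 1 ≥ 1, so the series converges in ℤ_2 to 1/(1 − a) = 1/(1 − (-10)) = 1/11. Expand this rational in ℤ_2: compute digits iteratively via d_i = x_i mod 2, x_{i+1} = (x_i − d_i)/2. The first 3 digits are (1, 1, 0).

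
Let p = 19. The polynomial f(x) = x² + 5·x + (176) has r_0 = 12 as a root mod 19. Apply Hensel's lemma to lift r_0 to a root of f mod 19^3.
r_2 = 5389 (mod 6859)

Hensel: r_{i+1} = r_i − f(r_i)·(f′(r_i))^{-1} mod 19^{i+2}, f′(x) = 2x + 5. Iterate:
  r_0 = 12 (mod 19)
  r_1 = 335 (mod 361)
  r_2 = 5389 (mod 6859)
Final: r = 5389 satisfies f(r) ≡ 0 mod 19^3.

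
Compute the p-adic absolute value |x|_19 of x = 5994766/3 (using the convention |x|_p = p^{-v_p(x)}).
|5994766/3|_19 = 1/130321

Step 1 — compute v_19(x) by factoring powers of 19 out of the numerator and denominator: v_19(5994766/3) = 4. Step 2 — apply |x|_p = p^{-v_p(x)} = 19^{-4} = 1/130321.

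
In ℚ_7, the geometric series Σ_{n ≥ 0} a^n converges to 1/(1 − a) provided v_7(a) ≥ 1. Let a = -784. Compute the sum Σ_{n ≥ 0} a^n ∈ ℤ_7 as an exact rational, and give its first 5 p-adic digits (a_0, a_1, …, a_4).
Σ a^n = 1/(1 − a) = 1/785;  first 5 digits = (1, 0, 5, 4, 3)

v_7(a) = 2 ≥ 1, so the series converges in ℤ_7 to 1/(1 − a) = 1/(1 − (-784)) = 1/785. Expand this rational in ℤ_7: compute digits iteratively via d_i = x_i mod 7, x_{i+1} = (x_i − d_i)/7. The first 5 digits are (1, 0, 5, 4, 3).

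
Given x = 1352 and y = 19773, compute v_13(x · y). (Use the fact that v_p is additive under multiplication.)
v_13(26733096) = 5

v_p(x) = 2 (factor: 1352 = 13^2 · 8); v_p(y) = 3 (factor: 19773 = 13^3 · 9). Additivity: v_p(xy) = v_p(x) + v_p(y) = 2 + 3 = 5. (Direct check: xy = 26733096 = 13^5 · (72).)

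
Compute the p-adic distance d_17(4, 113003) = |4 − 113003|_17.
d_17(4, 113003) = 1/4913

Step 1 — x − y = 4 − 113003 = -112999. Step 2 — v_17(-112999) = 3 (factor: -112999 = −(17^3 · 23); the sign does not affect v_p). Step 3 — |x − y|_17 = 17^{-3} = 1/4913.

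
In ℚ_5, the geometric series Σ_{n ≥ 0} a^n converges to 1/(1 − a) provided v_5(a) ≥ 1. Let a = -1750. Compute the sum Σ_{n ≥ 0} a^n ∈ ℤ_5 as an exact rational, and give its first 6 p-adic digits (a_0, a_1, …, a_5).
Σ a^n = 1/(1 − a) = 1/1751;  first 6 digits = (1, 0, 0, 1, 2, 4)

v_5(a) = 3 ≥ 1, so the series converges in ℤ_5 to 1/(1 − a) = 1/(1 − (-1750)) = 1/1751. Expand this rational in ℤ_5: compute digits iteratively via d_i = x_i mod 5, x_{i+1} = (x_i − d_i)/5. The first 6 digits are (1, 0, 0, 1, 2, 4).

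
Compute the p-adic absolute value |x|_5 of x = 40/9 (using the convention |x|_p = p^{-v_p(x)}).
|40/9|_5 = 1/5

Step 1 — compute v_5(x) by factoring powers of 5 out of the numerator and denominator: v_5(40/9) = 1. Step 2 — apply |x|_p = p^{-v_p(x)} = 5^{-1} = 1/5.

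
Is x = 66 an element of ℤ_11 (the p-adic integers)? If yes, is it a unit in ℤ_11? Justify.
x ∈ ℤ_11 but not a unit; v_11(x) = 1 > 0

ℤ_11 = {x ∈ ℚ_11 : v_11(x) ≥ 0} and ℤ_11^× = {x ∈ ℤ_11 : v_11(x) = 0}. Here v_11(66) = v_11(num) − v_11(den) = 1; compare against these criteria.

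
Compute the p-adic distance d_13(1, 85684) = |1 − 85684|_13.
d_13(1, 85684) = 1/28561

Step 1 — x − y = 1 − 85684 = -85683. Step 2 — v_13(-85683) = 4 (factor: -85683 = −(13^4 · 3); the sign does not affect v_p). Step 3 — |x − y|_13 = 13^{-4} = 1/28561.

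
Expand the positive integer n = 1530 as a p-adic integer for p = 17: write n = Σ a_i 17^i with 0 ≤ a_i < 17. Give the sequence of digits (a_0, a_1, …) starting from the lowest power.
(a_0, a_1, …) = (0, 5, 5)

Repeated division by 17 gives the digits low-to-high: 1530 = 5·17^1 + 5·17^2. Digit sequence: (0, 5, 5).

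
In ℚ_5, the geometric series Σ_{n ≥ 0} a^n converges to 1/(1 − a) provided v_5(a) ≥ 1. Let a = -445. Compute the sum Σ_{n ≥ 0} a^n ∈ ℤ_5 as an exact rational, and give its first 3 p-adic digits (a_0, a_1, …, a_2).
Σ a^n = 1/(1 − a) = 1/446;  first 3 digits = (1, 1, 3)

v_5(a) = 1 ≥ 1, so the series converges in ℤ_5 to 1/(1 − a) = 1/(1 − (-445)) = 1/446. Expand this rational in ℤ_5: compute digits iteratively via d_i = x_i mod 5, x_{i+1} = (x_i − d_i)/5. The first 3 digits are (1, 1, 3).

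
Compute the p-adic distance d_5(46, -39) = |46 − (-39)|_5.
d_5(46, -39) = 1/5

Step 1 — x − y = 46 − (-39) = 85. Step 2 — v_5(85) = 1 (factor: 85 = (5^1 · 17); the sign does not affect v_p). Step 3 — |x − y|_5 = 5^{-1} = 1/5.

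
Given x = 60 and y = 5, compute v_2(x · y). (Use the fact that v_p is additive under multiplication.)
v_2(300) = 2

v_p(x) = 2 (factor: 60 = 2^2 · 15); v_p(y) = 0 (factor: 5 = 2^0 · 5). Additivity: v_p(xy) = v_p(x) + v_p(y) = 2 + 0 = 2. (Direct check: xy = 300 = 2^2 · (75).)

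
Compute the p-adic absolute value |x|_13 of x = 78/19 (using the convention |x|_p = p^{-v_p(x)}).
|78/19|_13 = 1/13

Step 1 — compute v_13(x) by factoring powers of 13 out of the numerator and denominator: v_13(78/19) = 1. Step 2 — apply |x|_p = p^{-v_p(x)} = 13^{-1} = 1/13.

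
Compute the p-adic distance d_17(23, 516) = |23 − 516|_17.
d_17(23, 516) = 1/17

Step 1 — x − y = 23 − 516 = -493. Step 2 — v_17(-493) = 1 (factor: -493 = −(17^1 · 29); the sign does not affect v_p). Step 3 — |x − y|_17 = 17^{-1} = 1/17.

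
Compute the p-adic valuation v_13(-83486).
v_13(-83486) = 3

v_13(n) is the largest exponent k such that 13^k divides n. Factor out: -83486 = -13^3 · 38. (Sign doesn't affect v_p.) So v_13(-83486) = 3.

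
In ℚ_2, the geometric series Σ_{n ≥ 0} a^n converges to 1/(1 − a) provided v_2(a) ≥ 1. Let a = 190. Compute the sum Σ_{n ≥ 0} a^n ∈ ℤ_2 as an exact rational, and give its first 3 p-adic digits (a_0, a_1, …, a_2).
Σ a^n = 1/(1 − a) = -1/189;  first 3 digits = (1, 1, 0)

v_2(a) = 1 ≥ 1, so the series converges in ℤ_2 to 1/(1 − a) = 1/(1 − 190) = -1/189. Expand this rational in ℤ_2: compute digits iteratively via d_i = x_i mod 2, x_{i+1} = (x_i − d_i)/2. The first 3 digits are (1, 1, 0).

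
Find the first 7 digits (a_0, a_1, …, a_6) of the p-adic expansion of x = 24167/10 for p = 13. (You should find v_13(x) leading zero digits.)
(a_0, …, a_6) = (0, 0, 0, 5, 1, 9, 11)

v_13(24167/10) = 3, so a_0 = ... = a_2 = 0. Factor out: x = 13^3 · u with u = 11/10 a unit in ℤ_13. Expand u iteratively via a_{v+i} = u_i mod 13, u_{i+1} = (u_i − a_{v+i})/13:
  u_0 = 11/10;  a_3 = 5;  u_1 = (u_0 − 5)/13 = -3/10
  u_1 = -3/10;  a_4 = 1;  u_2 = (u_1 − 1)/13 = -1/10
  u_2 = -1/10;  a_5 = 9;  u_3 = (u_2 − 9)/13 = -7/10
  u_3 = -7/10;  a_6 = 11;  u_4 = (u_3 − 11)/13 = -9/10
Digits: (0, 0, 0, 5, 1, 9, 11).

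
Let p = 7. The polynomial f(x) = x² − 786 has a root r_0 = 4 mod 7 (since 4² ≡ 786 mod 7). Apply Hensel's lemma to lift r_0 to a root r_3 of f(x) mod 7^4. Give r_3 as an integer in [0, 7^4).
r_3 = 676 (mod 2401)

Hensel's recurrence: r_{i+1} = r_i − f(r_i)·(f′(r_i))^{-1} mod 7^{i+2}, with f′(x) = 2x. Iterate:
  r_0 = 4 (mod 7)
  r_1 = 39 (mod 49)
  r_2 = 333 (mod 343)
  r_3 = 676 (mod 2401)
Final: r_3 = 676, and one checks f(r_3) ≡ 0 mod 7^4.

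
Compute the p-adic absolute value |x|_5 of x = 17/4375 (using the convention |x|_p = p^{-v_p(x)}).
|17/4375|_5 = 625

Step 1 — compute v_5(x) by factoring powers of 5 out of the numerator and denominator: v_5(17/4375) = -4. Step 2 — apply |x|_p = p^{-v_p(x)} = 5^{4} = 625.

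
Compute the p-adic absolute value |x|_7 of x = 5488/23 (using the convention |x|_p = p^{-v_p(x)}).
|5488/23|_7 = 1/343

Step 1 — compute v_7(x) by factoring powers of 7 out of the numerator and denominator: v_7(5488/23) = 3. Step 2 — apply |x|_p = p^{-v_p(x)} = 7^{-3} = 1/343.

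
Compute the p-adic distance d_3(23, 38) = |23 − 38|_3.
d_3(23, 38) = 1/3

Step 1 — x − y = 23 − 38 = -15. Step 2 — v_3(-15) = 1 (factor: -15 = −(3^1 · 5); the sign does not affect v_p). Step 3 — |x − y|_3 = 3^{-1} = 1/3.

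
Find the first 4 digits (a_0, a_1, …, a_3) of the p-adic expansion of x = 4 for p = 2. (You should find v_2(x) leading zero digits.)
(a_0, …, a_3) = (0, 0, 1, 0)

v_2(4) = 2, so a_0 = ... = a_1 = 0. Factor out: x = 2^2 · u with u = 1 a unit in ℤ_2. Expand u iteratively via a_{v+i} = u_i mod 2, u_{i+1} = (u_i − a_{v+i})/2:
  u_0 = 1;  a_2 = 1;  u_1 = (u_0 − 1)/2 = 0
  u_1 = 0;  a_3 = 0;  u_2 = (u_1 − 0)/2 = 0
Digits: (0, 0, 1, 0).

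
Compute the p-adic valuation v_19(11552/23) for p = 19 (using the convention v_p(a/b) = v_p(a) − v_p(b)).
v_19(11552/23) = 2

Factor powers of 19 from the numerator and denominator of the reduced fraction: 11552 = 19^2 · 32 and 23 = 19^0 · 23. Apply v_p(a/b) = v_p(a) − v_p(b): v_19(11552/23) = 2 − 0 = 2.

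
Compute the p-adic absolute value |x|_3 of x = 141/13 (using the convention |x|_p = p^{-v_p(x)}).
|141/13|_3 = 1/3

Step 1 — compute v_3(x) by factoring powers of 3 out of the numerator and denominator: v_3(141/13) = 1. Step 2 — apply |x|_p = p^{-v_p(x)} = 3^{-1} = 1/3.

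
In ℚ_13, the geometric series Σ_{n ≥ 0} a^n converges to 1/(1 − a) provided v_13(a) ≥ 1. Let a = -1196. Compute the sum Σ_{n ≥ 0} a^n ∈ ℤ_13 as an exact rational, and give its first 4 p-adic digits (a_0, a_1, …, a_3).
Σ a^n = 1/(1 − a) = 1/1197;  first 4 digits = (1, 12, 6, 12)

v_13(a) = 1 ≥ 1, so the series converges in ℤ_13 to 1/(1 − a) = 1/(1 − (-1196)) = 1/1197. Expand this rational in ℤ_13: compute digits iteratively via d_i = x_i mod 13, x_{i+1} = (x_i − d_i)/13. The first 4 digits are (1, 12, 6, 12).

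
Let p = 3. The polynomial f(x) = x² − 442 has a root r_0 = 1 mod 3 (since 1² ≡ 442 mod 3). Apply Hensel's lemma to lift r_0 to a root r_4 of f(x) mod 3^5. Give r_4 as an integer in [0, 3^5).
r_4 = 181 (mod 243)

Hensel's recurrence: r_{i+1} = r_i − f(r_i)·(f′(r_i))^{-1} mod 3^{i+2}, with f′(x) = 2x. Iterate:
  r_0 = 1 (mod 3)
  r_1 = 1 (mod 9)
  r_2 = 19 (mod 27)
  r_3 = 19 (mod 81)
  r_4 = 181 (mod 243)
Final: r_4 = 181, and one checks f(r_4) ≡ 0 mod 3^5.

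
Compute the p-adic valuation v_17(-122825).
v_17(-122825) = 3

v_17(n) is the largest exponent k such that 17^k divides n. Factor out: -122825 = -17^3 · 25. (Sign doesn't affect v_p.) So v_17(-122825) = 3.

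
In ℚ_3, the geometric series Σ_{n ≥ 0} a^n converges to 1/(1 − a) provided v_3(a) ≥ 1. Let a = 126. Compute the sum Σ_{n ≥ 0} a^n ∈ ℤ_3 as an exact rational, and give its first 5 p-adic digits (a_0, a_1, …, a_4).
Σ a^n = 1/(1 − a) = -1/125;  first 5 digits = (1, 0, 2, 1, 2)

v_3(a) = 2 ≥ 1, so the series converges in ℤ_3 to 1/(1 − a) = 1/(1 − 126) = -1/125. Expand this rational in ℤ_3: compute digits iteratively via d_i = x_i mod 3, x_{i+1} = (x_i − d_i)/3. The first 5 digits are (1, 0, 2, 1, 2).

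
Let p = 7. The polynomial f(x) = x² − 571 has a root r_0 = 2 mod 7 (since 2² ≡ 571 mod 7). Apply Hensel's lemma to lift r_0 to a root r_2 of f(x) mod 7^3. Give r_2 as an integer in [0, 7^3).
r_2 = 303 (mod 343)

Hensel's recurrence: r_{i+1} = r_i − f(r_i)·(f′(r_i))^{-1} mod 7^{i+2}, with f′(x) = 2x. Iterate:
  r_0 = 2 (mod 7)
  r_1 = 9 (mod 49)
  r_2 = 303 (mod 343)
Final: r_2 = 303, and one checks f(r_2) ≡ 0 mod 7^3.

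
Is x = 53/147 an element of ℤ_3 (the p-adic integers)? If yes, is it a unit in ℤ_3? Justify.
x ∉ ℤ_3 (v_3(x) = -1 < 0)

ℤ_3 = {x ∈ ℚ_3 : v_3(x) ≥ 0} and ℤ_3^× = {x ∈ ℤ_3 : v_3(x) = 0}. Here v_3(53/147) = v_3(num) − v_3(den) = -1; compare against these criteria.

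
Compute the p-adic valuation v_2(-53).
v_2(-53) = 0

v_2(n) is the largest exponent k such that 2^k divides n. Factor out: -53 = -2^0 · 53. (Sign doesn't affect v_p.) So v_2(-53) = 0.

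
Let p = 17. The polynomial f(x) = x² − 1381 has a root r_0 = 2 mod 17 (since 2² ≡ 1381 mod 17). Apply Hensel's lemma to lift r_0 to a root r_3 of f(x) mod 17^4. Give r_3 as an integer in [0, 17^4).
r_3 = 44491 (mod 83521)

Hensel's recurrence: r_{i+1} = r_i − f(r_i)·(f′(r_i))^{-1} mod 17^{i+2}, with f′(x) = 2x. Iterate:
  r_0 = 2 (mod 17)
  r_1 = 274 (mod 289)
  r_2 = 274 (mod 4913)
  r_3 = 44491 (mod 83521)
Final: r_3 = 44491, and one checks f(r_3) ≡ 0 mod 17^4.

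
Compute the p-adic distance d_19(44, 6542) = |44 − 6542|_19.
d_19(44, 6542) = 1/361

Step 1 — x − y = 44 − 6542 = -6498. Step 2 — v_19(-6498) = 2 (factor: -6498 = −(19^2 · 18); the sign does not affect v_p). Step 3 — |x − y|_19 = 19^{-2} = 1/361.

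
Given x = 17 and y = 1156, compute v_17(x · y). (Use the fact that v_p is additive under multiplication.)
v_17(19652) = 3

v_p(x) = 1 (factor: 17 = 17^1 · 1); v_p(y) = 2 (factor: 1156 = 17^2 · 4). Additivity: v_p(xy) = v_p(x) + v_p(y) = 1 + 2 = 3. (Direct check: xy = 19652 = 17^3 · (4).)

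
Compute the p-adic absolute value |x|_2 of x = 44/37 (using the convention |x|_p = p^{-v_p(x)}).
|44/37|_2 = 1/4

Step 1 — compute v_2(x) by factoring powers of 2 out of the numerator and denominator: v_2(44/37) = 2. Step 2 — apply |x|_p = p^{-v_p(x)} = 2^{-2} = 1/4.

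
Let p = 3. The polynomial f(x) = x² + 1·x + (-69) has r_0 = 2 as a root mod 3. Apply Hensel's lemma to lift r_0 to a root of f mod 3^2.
r_1 = 2 (mod 9)

Hensel: r_{i+1} = r_i − f(r_i)·(f′(r_i))^{-1} mod 3^{i+2}, f′(x) = 2x + 1. Iterate:
  r_0 = 2 (mod 3)
  r_1 = 2 (mod 9)
Final: r = 2 satisfies f(r) ≡ 0 mod 3^2.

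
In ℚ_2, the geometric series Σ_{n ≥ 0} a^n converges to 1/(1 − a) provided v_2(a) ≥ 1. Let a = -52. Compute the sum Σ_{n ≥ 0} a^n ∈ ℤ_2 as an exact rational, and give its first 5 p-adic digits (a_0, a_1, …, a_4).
Σ a^n = 1/(1 − a) = 1/53;  first 5 digits = (1, 0, 1, 1, 1)

v_2(a) = 2 ≥ 1, so the series converges in ℤ_2 to 1/(1 − a) = 1/(1 − (-52)) = 1/53. Expand this rational in ℤ_2: compute digits iteratively via d_i = x_i mod 2, x_{i+1} = (x_i − d_i)/2. The first 5 digits are (1, 0, 1, 1, 1).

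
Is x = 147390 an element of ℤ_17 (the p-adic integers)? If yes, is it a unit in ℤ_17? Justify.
x ∈ ℤ_17 but not a unit; v_17(x) = 3 > 0

ℤ_17 = {x ∈ ℚ_17 : v_17(x) ≥ 0} and ℤ_17^× = {x ∈ ℤ_17 : v_17(x) = 0}. Here v_17(147390) = v_17(num) − v_17(den) = 3; compare against these criteria.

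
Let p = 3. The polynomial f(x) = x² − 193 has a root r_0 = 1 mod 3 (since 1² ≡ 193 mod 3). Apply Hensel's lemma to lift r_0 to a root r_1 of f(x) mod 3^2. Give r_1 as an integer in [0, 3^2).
r_1 = 7 (mod 9)

Hensel's recurrence: r_{i+1} = r_i − f(r_i)·(f′(r_i))^{-1} mod 3^{i+2}, with f′(x) = 2x. Iterate:
  r_0 = 1 (mod 3)
  r_1 = 7 (mod 9)
Final: r_1 = 7, and one checks f(r_1) ≡ 0 mod 3^2.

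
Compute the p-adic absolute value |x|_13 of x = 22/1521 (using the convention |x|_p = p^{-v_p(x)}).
|22/1521|_13 = 169

Step 1 — compute v_13(x) by factoring powers of 13 out of the numerator and denominator: v_13(22/1521) = -2. Step 2 — apply |x|_p = p^{-v_p(x)} = 13^{2} = 169.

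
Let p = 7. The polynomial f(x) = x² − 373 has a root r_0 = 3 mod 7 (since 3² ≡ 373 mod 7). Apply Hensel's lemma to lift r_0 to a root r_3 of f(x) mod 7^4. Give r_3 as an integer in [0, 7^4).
r_3 = 1648 (mod 2401)

Hensel's recurrence: r_{i+1} = r_i − f(r_i)·(f′(r_i))^{-1} mod 7^{i+2}, with f′(x) = 2x. Iterate:
  r_0 = 3 (mod 7)
  r_1 = 31 (mod 49)
  r_2 = 276 (mod 343)
  r_3 = 1648 (mod 2401)
Final: r_3 = 1648, and one checks f(r_3) ≡ 0 mod 7^4.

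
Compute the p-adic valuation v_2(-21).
v_2(-21) = 0

v_2(n) is the largest exponent k such that 2^k divides n. Factor out: -21 = -2^0 · 21. (Sign doesn't affect v_p.) So v_2(-21) = 0.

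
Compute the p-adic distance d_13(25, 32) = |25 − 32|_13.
d_13(25, 32) = 1

Step 1 — x − y = 25 − 32 = -7. Step 2 — v_13(-7) = 0 (factor: -7 = −(13^0 · 7); the sign does not affect v_p). Step 3 — |x − y|_13 = 13^{0} = 1.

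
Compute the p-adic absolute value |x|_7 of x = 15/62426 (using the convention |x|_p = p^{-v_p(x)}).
|15/62426|_7 = 2401

Step 1 — compute v_7(x) by factoring powers of 7 out of the numerator and denominator: v_7(15/62426) = -4. Step 2 — apply |x|_p = p^{-v_p(x)} = 7^{4} = 2401.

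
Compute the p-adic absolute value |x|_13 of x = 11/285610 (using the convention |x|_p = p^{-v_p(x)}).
|11/285610|_13 = 28561

Step 1 — compute v_13(x) by factoring powers of 13 out of the numerator and denominator: v_13(11/285610) = -4. Step 2 — apply |x|_p = p^{-v_p(x)} = 13^{4} = 28561.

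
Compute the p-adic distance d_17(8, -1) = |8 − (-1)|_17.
d_17(8, -1) = 1

Step 1 — x − y = 8 − (-1) = 9. Step 2 — v_17(9) = 0 (factor: 9 = (17^0 · 9); the sign does not affect v_p). Step 3 — |x − y|_17 = 17^{0} = 1.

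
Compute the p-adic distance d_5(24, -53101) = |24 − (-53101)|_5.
d_5(24, -53101) = 1/3125

Step 1 — x − y = 24 − (-53101) = 53125. Step 2 — v_5(53125) = 5 (factor: 53125 = (5^5 · 17); the sign does not affect v_p). Step 3 — |x − y|_5 = 5^{-5} = 1/3125.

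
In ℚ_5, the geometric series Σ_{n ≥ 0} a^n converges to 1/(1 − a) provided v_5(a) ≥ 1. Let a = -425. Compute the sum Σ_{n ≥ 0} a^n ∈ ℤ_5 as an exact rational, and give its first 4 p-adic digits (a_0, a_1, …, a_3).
Σ a^n = 1/(1 − a) = 1/426;  first 4 digits = (1, 0, 3, 1)

v_5(a) = 2 ≥ 1, so the series converges in ℤ_5 to 1/(1 − a) = 1/(1 − (-425)) = 1/426. Expand this rational in ℤ_5: compute digits iteratively via d_i = x_i mod 5, x_{i+1} = (x_i − d_i)/5. The first 4 digits are (1, 0, 3, 1).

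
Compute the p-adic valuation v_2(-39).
v_2(-39) = 0

v_2(n) is the largest exponent k such that 2^k divides n. Factor out: -39 = -2^0 · 39. (Sign doesn't affect v_p.) So v_2(-39) = 0.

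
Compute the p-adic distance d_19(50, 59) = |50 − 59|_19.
d_19(50, 59) = 1

Step 1 — x − y = 50 − 59 = -9. Step 2 — v_19(-9) = 0 (factor: -9 = −(19^0 · 9); the sign does not affect v_p). Step 3 — |x − y|_19 = 19^{0} = 1.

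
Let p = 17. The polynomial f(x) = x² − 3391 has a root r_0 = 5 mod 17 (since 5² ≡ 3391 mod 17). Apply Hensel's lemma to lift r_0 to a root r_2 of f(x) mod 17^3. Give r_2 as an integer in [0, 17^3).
r_2 = 2827 (mod 4913)

Hensel's recurrence: r_{i+1} = r_i − f(r_i)·(f′(r_i))^{-1} mod 17^{i+2}, with f′(x) = 2x. Iterate:
  r_0 = 5 (mod 17)
  r_1 = 226 (mod 289)
  r_2 = 2827 (mod 4913)
Final: r_2 = 2827, and one checks f(r_2) ≡ 0 mod 17^3.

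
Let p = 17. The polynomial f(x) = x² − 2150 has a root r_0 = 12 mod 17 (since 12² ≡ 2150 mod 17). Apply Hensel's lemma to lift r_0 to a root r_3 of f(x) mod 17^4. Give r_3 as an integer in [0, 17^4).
r_3 = 57727 (mod 83521)

Hensel's recurrence: r_{i+1} = r_i − f(r_i)·(f′(r_i))^{-1} mod 17^{i+2}, with f′(x) = 2x. Iterate:
  r_0 = 12 (mod 17)
  r_1 = 216 (mod 289)
  r_2 = 3684 (mod 4913)
  r_3 = 57727 (mod 83521)
Final: r_3 = 57727, and one checks f(r_3) ≡ 0 mod 17^4.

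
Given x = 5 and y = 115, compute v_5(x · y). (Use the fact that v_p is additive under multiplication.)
v_5(575) = 2

v_p(x) = 1 (factor: 5 = 5^1 · 1); v_p(y) = 1 (factor: 115 = 5^1 · 23). Additivity: v_p(xy) = v_p(x) + v_p(y) = 1 + 1 = 2. (Direct check: xy = 575 = 5^2 · (23).)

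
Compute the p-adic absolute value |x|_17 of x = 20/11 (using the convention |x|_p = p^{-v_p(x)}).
|20/11|_17 = 1

Step 1 — compute v_17(x) by factoring powers of 17 out of the numerator and denominator: v_17(20/11) = 0. Step 2 — apply |x|_p = p^{-v_p(x)} = 17^{0} = 1.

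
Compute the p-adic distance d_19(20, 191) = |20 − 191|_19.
d_19(20, 191) = 1/19

Step 1 — x − y = 20 − 191 = -171. Step 2 — v_19(-171) = 1 (factor: -171 = −(19^1 · 9); the sign does not affect v_p). Step 3 — |x − y|_19 = 19^{-1} = 1/19.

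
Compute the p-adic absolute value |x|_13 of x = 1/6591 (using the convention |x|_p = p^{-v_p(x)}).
|1/6591|_13 = 2197

Step 1 — compute v_13(x) by factoring powers of 13 out of the numerator and denominator: v_13(1/6591) = -3. Step 2 — apply |x|_p = p^{-v_p(x)} = 13^{3} = 2197.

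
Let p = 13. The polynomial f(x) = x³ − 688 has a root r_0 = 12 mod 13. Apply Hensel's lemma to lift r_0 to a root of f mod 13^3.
r_2 = 1468 (mod 2197)

Hensel: r_{i+1} = r_i − f(r_i)/f′(r_i) mod 13^{i+2}, where f′(x) = 3x². Iterate:
  r_0 = 12 (mod 13)
  r_1 = 116 (mod 169)
  r_2 = 1468 (mod 2197)
Final: r = 1468 with f(r) ≡ 0 mod 13^3.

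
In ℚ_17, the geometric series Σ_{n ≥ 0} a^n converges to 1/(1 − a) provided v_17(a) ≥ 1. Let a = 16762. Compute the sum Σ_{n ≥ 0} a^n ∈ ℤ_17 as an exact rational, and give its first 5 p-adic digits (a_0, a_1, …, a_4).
Σ a^n = 1/(1 − a) = -1/16761;  first 5 digits = (1, 0, 7, 3, 15)

v_17(a) = 2 ≥ 1, so the series converges in ℤ_17 to 1/(1 − a) = 1/(1 − 16762) = -1/16761. Expand this rational in ℤ_17: compute digits iteratively via d_i = x_i mod 17, x_{i+1} = (x_i − d_i)/17. The first 5 digits are (1, 0, 7, 3, 15).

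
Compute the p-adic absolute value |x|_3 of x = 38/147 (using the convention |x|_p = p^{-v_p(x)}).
|38/147|_3 = 3

Step 1 — compute v_3(x) by factoring powers of 3 out of the numerator and denominator: v_3(38/147) = -1. Step 2 — apply |x|_p = p^{-v_p(x)} = 3^{1} = 3.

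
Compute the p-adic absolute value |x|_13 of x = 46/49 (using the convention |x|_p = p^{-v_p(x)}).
|46/49|_13 = 1

Step 1 — compute v_13(x) by factoring powers of 13 out of the numerator and denominator: v_13(46/49) = 0. Step 2 — apply |x|_p = p^{-v_p(x)} = 13^{0} = 1.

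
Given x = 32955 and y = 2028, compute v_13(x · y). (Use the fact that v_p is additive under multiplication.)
v_13(66832740) = 5

v_p(x) = 3 (factor: 32955 = 13^3 · 15); v_p(y) = 2 (factor: 2028 = 13^2 · 12). Additivity: v_p(xy) = v_p(x) + v_p(y) = 3 + 2 = 5. (Direct check: xy = 66832740 = 13^5 · (180).)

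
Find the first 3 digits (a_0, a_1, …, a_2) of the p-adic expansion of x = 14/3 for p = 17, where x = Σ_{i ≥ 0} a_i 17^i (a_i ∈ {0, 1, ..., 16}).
(a_0, …, a_2) = (16, 5, 11)

v_17(14/3) = 0 (numerator and denominator both coprime to 17), so x ∈ ℤ_17^×. Compute digits iteratively via a_i = x_i mod 17, x_{i+1} = (x_i − a_i)/17, with x_0 = x:
  x_0 = 14/3;  a_0 = 16;  x_1 = (x_0 − 16)/17 = -2/3
  x_1 = -2/3;  a_1 = 5;  x_2 = (x_1 − 5)/17 = -1/3
  x_2 = -1/3;  a_2 = 11;  x_3 = (x_2 − 11)/17 = -2/3
Digits: (16, 5, 11).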